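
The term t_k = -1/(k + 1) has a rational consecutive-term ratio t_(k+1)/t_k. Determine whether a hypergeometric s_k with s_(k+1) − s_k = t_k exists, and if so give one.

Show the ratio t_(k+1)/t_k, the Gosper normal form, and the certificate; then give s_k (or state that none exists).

not Gosper-summable; s_k does not exist

The ratio is (k + 1)/(k + 2).
So A=k + 1 and B=k + 2, with C=1.
Key eq: (k + 1)·f(k+1) = (k + 1)·f(k) + (1).
Degrees (1,1,0) ⇒ d ≤ 0.
Generic f = c0 gives residual -1; -1 = 0 cannot hold, so t_k is not Gosper-summable.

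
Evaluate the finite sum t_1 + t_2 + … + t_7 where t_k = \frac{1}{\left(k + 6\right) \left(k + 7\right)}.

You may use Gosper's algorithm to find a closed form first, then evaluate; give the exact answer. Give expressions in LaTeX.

Σ = 1/14

The ratio is (k + 6)/(k + 8).
Normal form (A,B,C) = (k + 6, k + 8, 1).
Key eq: (k + 6)·f(k+1) = (k + 7)·f(k) + (1).
deg f ≤ 1 (via 1,1,0).
Match coefficients ⇒ f(k) = k/6.
Then R = B(k−1)f/C = k*(k + 7)/6, so s_k = R(k)·t_k = k/(6*(k + 6)).
Check: Δs_k = 1/(k**2 + 13*k + 42). ✓
Telescoping: Σ = s_(8) − s_(1) = 2/21 − (1/42) = 1/14.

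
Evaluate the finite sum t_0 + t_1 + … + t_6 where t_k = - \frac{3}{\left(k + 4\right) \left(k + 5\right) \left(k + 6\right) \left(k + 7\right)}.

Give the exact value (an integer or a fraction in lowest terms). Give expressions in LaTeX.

r(k) = (k + 4)/(k + 8) after simplifying.
A = k + 4, B = k + 8, C = 1.
Need (k + 4)·f(k+1) − (k + 7)·f(k) = 1.
Degrees (1,1,0) ⇒ d ≤ 3.
Solve for f: f(k) = k*(k**2 + 15*k + 74)/360 (degree 3 ≤ 3).
Certificate R = B(k−1)f/C = k*(k + 7)*(k**2 + 15*k + 74)/360 gives s_k = k*(-k**2 - 15*k - 74)/(120*(k + 4)*(k + 5)*(k + 6)).
Δs = -3/(k**4 + 22*k**3 + 179*k**2 + 638*k + 840), as required.
Σ_(k=0)^(6) t_k = s_(7) − s_(0) = -133/17160 − (0) = -133/17160.

Σ = -133/17160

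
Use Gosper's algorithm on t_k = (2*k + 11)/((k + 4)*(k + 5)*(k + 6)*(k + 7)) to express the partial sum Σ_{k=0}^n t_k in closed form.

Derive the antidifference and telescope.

S(n) = (n**2 + 12*n + 11)/(24*(n**2 + 12*n + 35))

Step 1: r(k) = (k + 4)*(2*k + 13)/((k + 8)*(2*k + 11)).
Normal form (A,B,C) = (k + 4, k + 8, k + 11/2).
Need (k + 4)·f(k+1) − (k + 7)·f(k) = k + 11/2.
Degrees (1,1,1) ⇒ d ≤ 3.
Coefficient equations give f(k) = k*(k + 5)*(k + 10)/48.
So s_k = (B(k−1)f/C)·t_k = (k*(k + 5)*(k + 7)*(k + 10)/(24*(2*k + 11)))·t_k = k*(k + 10)/(24*(k**2 + 10*k + 24)).
Verify: (2*k + 11)/(k**4 + 22*k**3 + 179*k**2 + 638*k + 840) matches t_k.
Evaluate: s_(n+1) = (n**2 + 12*n + 11)/(24*(n**2 + 12*n + 35)); subtract s_(0) = 0 ⇒ S(n) = (n**2 + 12*n + 11)/(24*(n**2 + 12*n + 35)).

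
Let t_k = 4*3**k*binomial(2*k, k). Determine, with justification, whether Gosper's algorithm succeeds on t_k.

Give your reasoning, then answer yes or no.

No — negative degree bound, so no certificate f.

Compute t_(k+1)/t_k: get 6*(2*k + 1)/(k + 1).
So A=12*k + 6 and B=k + 1, with C=1.
Key eq: (12*k + 6)·f(k+1) = (k)·f(k) + (1).
From deg A=1, deg B=1, deg C=0: d=-1.
deg f ≤ -1 is impossible — no certificate.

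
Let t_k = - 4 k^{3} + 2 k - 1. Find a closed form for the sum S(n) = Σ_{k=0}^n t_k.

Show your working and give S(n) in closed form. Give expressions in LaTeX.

t_(k+1)/t_k = (-2*k + 4*(k + 1)**3 - 1)/(4*k**3 - 2*k + 1).
Gosper form: A/B · C(k+1)/C(k) with A=1, B=1, C=k**3 - k/2 + 1/4.
Key eq: (1)·f(k+1) = (1)·f(k) + (k**3 - k/2 + 1/4).
Degrees (0,0,3) ⇒ d ≤ 4.
Solve for f: f(k) = k*(k**3 - 2*k**2 + 2)/4 (degree 4 ≤ 4).
Get s_k = R·t_k = k*(-k**3 + 2*k**2 - 2) with R(k) = B(k−1)f(k)/C(k) = k*(k**3 - 2*k**2 + 2)/(4*k**3 - 2*k + 1).
Check: Δs_k = -4*k**3 + 2*k - 1. ✓
Telescope: S(n) = s_(n+1) − s_(0) = -n**4 - 2*n**3 - 1 − (0) = -n**4 - 2*n**3 - 1.

S(n) = - n^{4} - 2 n^{3} - 1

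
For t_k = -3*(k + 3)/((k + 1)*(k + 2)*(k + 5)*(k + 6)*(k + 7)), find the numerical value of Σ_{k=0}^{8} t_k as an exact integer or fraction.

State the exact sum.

Σ = -23/700

The ratio is (k + 1)*(k + 4)*(k + 5)/((k + 3)**2*(k + 8)).
A = k + 1, B = k + 8, C = k**3 + 10*k**2 + 33*k + 36.
Need (k + 1)·f(k+1) − (k + 7)·f(k) = k**3 + 10*k**2 + 33*k + 36.
Degrees (1,1,3) ⇒ d ≤ 6.
Coefficient equations give f(k) = k*(k + 2)*(k + 3)*(k + 4)*(k**2 + 12*k + 41)/90.
R(k) = B(k−1)·f(k)/C(k) = k*(k + 2)*(k + 7)*(k**2 + 12*k + 41)/(90*(k + 3)); s_k = R·t_k = k*(-k**2 - 12*k - 41)/(30*(k**3 + 12*k**2 + 41*k + 30)).
Δs = 3*(-k - 3)/(k**5 + 21*k**4 + 163*k**3 + 567*k**2 + 844*k + 420), as required.
Evaluate s at k=9 and k=0: -23/700 and 0; difference -23/700.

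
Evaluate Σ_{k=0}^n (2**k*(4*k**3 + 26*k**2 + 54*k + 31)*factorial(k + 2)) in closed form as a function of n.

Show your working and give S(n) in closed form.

S(n) = 4*2**n*n**2*factorial(n + 3) + 16*2**n*n*factorial(n + 3) + 10*2**n*factorial(n + 3) + 2

The ratio is 2*(4*k**4 + 50*k**3 + 232*k**2 + 469*k + 345)/(4*k**3 + 26*k**2 + 54*k + 31).
Normal form (A,B,C) = (2*k + 6, 1, k**3 + 13*k**2/2 + 27*k/2 + 31/4).
Key eq: (2*k + 6)·f(k+1) = (1)·f(k) + (k**3 + 13*k**2/2 + 27*k/2 + 31/4).
deg f ≤ 2 (via 1,0,3).
A polynomial solution: f(k) = (2*k**2 + 4*k - 1)/4.
Then R = B(k−1)f/C = (2*k**2 + 4*k - 1)/(4*k**3 + 26*k**2 + 54*k + 31), so s_k = R(k)·t_k = 2**k*(2*k**2 + 4*k - 1)*factorial(k + 2).
s_(k+1) − s_k = 2**k*(4*k**3 + 26*k**2 + 54*k + 31)*factorial(k + 2) = t_k.
Evaluate: s_(n+1) = 2**(n + 1)*(2*n**2 + 8*n + 5)*factorial(n + 3); subtract s_(0) = -2 ⇒ S(n) = 4*2**n*n**2*factorial(n + 3) + 16*2**n*n*factorial(n + 3) + 10*2**n*factorial(n + 3) + 2.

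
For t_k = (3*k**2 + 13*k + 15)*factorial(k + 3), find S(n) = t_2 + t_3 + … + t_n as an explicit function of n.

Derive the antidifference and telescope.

Ratio r(k) = (k + 4)*(13*k + 3*(k + 1)**2 + 28)/(3*k**2 + 13*k + 15).
Take A(k)=k + 4, B(k)=1, C(k)=k**2 + 13*k/3 + 5.
Set up (k + 4)·f(k+1) − (1)·f(k) − (k**2 + 13*k/3 + 5) = 0.
Bound: deg f ≤ 1.
A polynomial solution: f(k) = (3*k + 1)/3.
R(k) = B(k−1)·f(k)/C(k) = (3*k + 1)/(3*k**2 + 13*k + 15); s_k = R·t_k = (3*k + 1)*factorial(k + 3).
Verify: (3*k**2 + 13*k + 15)*factorial(k + 3) matches t_k.
s_(n+1) = (3*n + 4)*factorial(n + 4) and s_(2) = 840, so S(n) = 3*n*factorial(n + 4) + 4*factorial(n + 4) - 840.

S(n) = 3*n*factorial(n + 4) + 4*factorial(n + 4) - 840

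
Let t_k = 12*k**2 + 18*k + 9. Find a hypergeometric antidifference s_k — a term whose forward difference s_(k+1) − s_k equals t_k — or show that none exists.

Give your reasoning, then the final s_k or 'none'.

s_k = k*(4*k**2 + 3*k + 2)

The ratio is (4*k**2 + 14*k + 13)/(4*k**2 + 6*k + 3).
Normal form (A,B,C) = (1, 1, k**2 + 3*k/2 + 3/4).
f must satisfy (1)·f(k+1) − (1)·f(k) = k**2 + 3*k/2 + 3/4.
Bound: deg f ≤ 3.
Solving with deg f ≤ 3: f(k) = k*(4*k**2 + 3*k + 2)/12.
Get s_k = R·t_k = k*(4*k**2 + 3*k + 2) with R(k) = B(k−1)f(k)/C(k) = k*(4*k**2 + 3*k + 2)/(3*(4*k**2 + 6*k + 3)).
s_(k+1) − s_k = 12*k**2 + 18*k + 9 = t_k.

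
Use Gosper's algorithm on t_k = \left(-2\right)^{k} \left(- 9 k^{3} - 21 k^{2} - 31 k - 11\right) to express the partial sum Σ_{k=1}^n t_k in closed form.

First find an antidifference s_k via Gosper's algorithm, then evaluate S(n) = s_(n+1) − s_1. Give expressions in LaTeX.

S(n) = - 6 \left(-2\right)^{n} n^{3} - 20 \left(-2\right)^{n} n^{2} - 28 \left(-2\right)^{n} n - 12 \left(-2\right)^{n} + 12

The ratio is 2*(-9*k**3 - 48*k**2 - 100*k - 72)/(9*k**3 + 21*k**2 + 31*k + 11).
A = -2, B = 1, C = k**3 + 7*k**2/3 + 31*k/9 + 11/9.
Set up (-2)·f(k+1) − (1)·f(k) − (k**3 + 7*k**2/3 + 31*k/9 + 11/9) = 0.
d = 3 from the (0,0,3) case.
Solve for f: f(k) = -(3*k**3 + k**2 + 3*k - 1)/9 (degree 3 ≤ 3).
Certificate R = B(k−1)f/C = -(3*k**3 + k**2 + 3*k - 1)/(9*k**3 + 21*k**2 + 31*k + 11) gives s_k = (-2)**k*(3*k**3 + k**2 + 3*k - 1).
s_(k+1) − s_k = (-2)**k*(-9*k**3 - 21*k**2 - 31*k - 11) = t_k.
Evaluate: s_(n+1) = (-2)**(n + 1)*(3*n**3 + 10*n**2 + 14*n + 6); subtract s_(1) = -12 ⇒ S(n) = -6*(-2)**n*n**3 - 20*(-2)**n*n**2 - 28*(-2)**n*n - 12*(-2)**n + 12.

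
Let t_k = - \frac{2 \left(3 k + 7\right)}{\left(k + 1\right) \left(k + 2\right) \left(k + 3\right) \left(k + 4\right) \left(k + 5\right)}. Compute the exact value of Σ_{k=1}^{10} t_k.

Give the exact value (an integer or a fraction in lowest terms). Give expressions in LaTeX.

Compute t_(k+1)/t_k: get (k + 1)*(3*k + 10)/((k + 6)*(3*k + 7)).
So A=k + 1 and B=k + 6, with C=k + 7/3.
Set up (k + 1)·f(k+1) − (k + 5)·f(k) − (k + 7/3) = 0.
deg f ≤ 4 (via 1,1,1).
Coefficient equations give f(k) = k*(k + 2)*(k**2 + 8*k + 19)/36.
Get s_k = R·t_k = k*(-k**2 - 8*k - 19)/(6*(k**3 + 8*k**2 + 19*k + 12)) with R(k) = B(k−1)f(k)/C(k) = k*(k + 2)*(k + 5)*(k**2 + 8*k + 19)/(12*(3*k + 7)).
s_(k+1) − s_k = 2*(-3*k - 7)/(k**5 + 15*k**4 + 85*k**3 + 225*k**2 + 274*k + 120) = t_k.
Sum = s_(11) − s_(1); s_(11) = -209/1260, s_(1) = -7/60 ⇒ -31/630.

Σ = -31/630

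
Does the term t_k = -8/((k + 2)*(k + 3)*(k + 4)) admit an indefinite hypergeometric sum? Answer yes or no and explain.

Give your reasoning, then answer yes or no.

Step 1: r(k) = (k + 2)/(k + 5).
Normal form (A,B,C) = (k + 2, k + 5, 1).
Set up (k + 2)·f(k+1) − (k + 4)·f(k) − (1) = 0.
Degrees (1,1,0) ⇒ d ≤ 2.
A polynomial solution: f(k) = k*(k + 5)/12.
R(k) = B(k−1)·f(k)/C(k) = k*(k + 4)*(k + 5)/12; s_k = R·t_k = 2*k*(-k - 5)/(3*(k + 2)*(k + 3)).
Δs = -8/(k**3 + 9*k**2 + 26*k + 24), as required.

Yes. s_k = 2*k*(-k - 5)/(3*(k + 2)*(k + 3)).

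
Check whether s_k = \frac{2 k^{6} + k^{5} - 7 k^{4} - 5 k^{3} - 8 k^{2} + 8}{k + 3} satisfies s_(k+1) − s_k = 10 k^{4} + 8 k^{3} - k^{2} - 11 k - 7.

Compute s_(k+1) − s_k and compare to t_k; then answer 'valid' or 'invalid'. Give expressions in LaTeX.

Invalid: residual \frac{- 8 k^{5} - 41 k^{4} - 24 k^{3} + 11 k^{2} + 38 k + 25}{k^{2} + 7 k + 12} ≠ 0.

s_(k+1) = (2*k**6 + 13*k**5 + 28*k**4 + 17*k**3 - 25*k**2 - 42*k - 9)/(k + 4)
s_(k+1) − s_k = (10*k**6 + 70*k**5 + 134*k**4 + 54*k**3 - 85*k**2 - 143*k - 59)/(k**2 + 7*k + 12)
(s_(k+1) − s_k) − t_k = (-8*k**5 - 41*k**4 - 24*k**3 + 11*k**2 + 38*k + 25)/(k**2 + 7*k + 12)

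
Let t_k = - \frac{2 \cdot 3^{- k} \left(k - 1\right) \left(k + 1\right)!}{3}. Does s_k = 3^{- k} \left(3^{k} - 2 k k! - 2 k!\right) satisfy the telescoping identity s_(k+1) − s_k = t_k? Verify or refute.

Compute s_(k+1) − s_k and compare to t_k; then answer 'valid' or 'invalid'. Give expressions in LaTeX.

Valid — Δs_k = t_k.

s_(k+1) = (3*3**k - 2*k**2*factorial(k) - 6*k*factorial(k) - 4*factorial(k))/(3*3**k)
s_(k+1) − s_k = -2*(k - 1)*factorial(k + 1)/(3*3**k)
(s_(k+1) − s_k) − t_k = 0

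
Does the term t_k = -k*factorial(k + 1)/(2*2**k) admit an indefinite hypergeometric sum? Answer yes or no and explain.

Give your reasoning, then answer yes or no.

The ratio is (k + 1)*(k + 2)/(2*k).
So A=k/2 + 1 and B=1, with C=k.
f must satisfy (k/2 + 1)·f(k+1) − (1)·f(k) = k.
Degrees (1,0,1) ⇒ d ≤ 0.
Coefficient equations give f(k) = 2.
So s_k = (B(k−1)f/C)·t_k = (2/k)·t_k = -factorial(k + 1)/2**k.
Verify: -k*factorial(k + 1)/(2*2**k) matches t_k.

Yes. s_k = -factorial(k + 1)/2**k.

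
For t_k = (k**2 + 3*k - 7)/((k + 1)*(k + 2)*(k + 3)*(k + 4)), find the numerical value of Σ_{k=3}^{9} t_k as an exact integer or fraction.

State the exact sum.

Σ = 1141/17160

t_(k+1)/t_k = (k + 1)*(3*k + (k + 1)**2 - 4)/((k + 5)*(k**2 + 3*k - 7)).
Take A(k)=k + 1, B(k)=k + 5, C(k)=k**2 + 3*k - 7.
Solve (k + 1)·f(k+1) − (k + 4)·f(k) = k**2 + 3*k - 7.
Bound: deg f ≤ 3.
Solving with deg f ≤ 3: f(k) = -k*(k**2 + 12*k + 29)/6.
Get s_k = R·t_k = k*(-k**2 - 12*k - 29)/(6*(k + 1)*(k + 2)*(k + 3)) with R(k) = B(k−1)f(k)/C(k) = -k*(k + 4)*(k**2 + 12*k + 29)/(6*(k**2 + 3*k - 7)).
Δs = (k**2 + 3*k - 7)/(k**4 + 10*k**3 + 35*k**2 + 50*k + 24), as required.
Telescoping: Σ = s_(10) − s_(3) = -415/1716 − (-37/120) = 1141/17160.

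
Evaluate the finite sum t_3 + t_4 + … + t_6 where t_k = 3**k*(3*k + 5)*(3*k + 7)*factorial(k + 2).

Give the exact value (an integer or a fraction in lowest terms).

Σ = 17459575920

Step 1: r(k) = 3*(k + 3)*(3*k + 8)*(3*k + 10)/((3*k + 5)*(3*k + 7)).
Gosper form: A/B · C(k+1)/C(k) with A=3*k + 9, B=1, C=k**2 + 4*k + 35/9.
Solve (3*k + 9)·f(k+1) − (1)·f(k) = k**2 + 4*k + 35/9.
Bound: deg f ≤ 1.
Match coefficients ⇒ f(k) = (3*k + 1)/9.
Then R = B(k−1)f/C = (3*k + 1)/((3*k + 5)*(3*k + 7)), so s_k = R(k)·t_k = 3**k*(3*k + 1)*factorial(k + 2).
Verify: 3**k*(3*k + 5)*(3*k + 7)*factorial(k + 2) matches t_k.
Telescoping: Σ = s_(7) − s_(3) = 17459608320 − (32400) = 17459575920.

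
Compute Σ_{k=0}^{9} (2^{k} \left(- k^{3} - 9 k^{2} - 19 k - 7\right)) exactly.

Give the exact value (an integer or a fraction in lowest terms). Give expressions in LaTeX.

The ratio is 2*(k**3 + 12*k**2 + 40*k + 36)/(k**3 + 9*k**2 + 19*k + 7).
Factor: A=2; B=1; C=k**3 + 9*k**2 + 19*k + 7.
Need (2)·f(k+1) − (1)·f(k) = k**3 + 9*k**2 + 19*k + 7.
d = 3 from the (0,0,3) case.
Solving with deg f ≤ 3: f(k) = k**3 + 3*k**2 + k - 3.
Get s_k = R·t_k = 2**k*(-k**3 - 3*k**2 - k + 3) with R(k) = B(k−1)f(k)/C(k) = (k**3 + 3*k**2 + k - 3)/(k**3 + 9*k**2 + 19*k + 7).
Δs = 2**k*(-k**3 - 9*k**2 - 19*k - 7), as required.
Sum = s_(10) − s_(0); s_(10) = -1338368, s_(0) = 3 ⇒ -1338371.

Σ = -1338371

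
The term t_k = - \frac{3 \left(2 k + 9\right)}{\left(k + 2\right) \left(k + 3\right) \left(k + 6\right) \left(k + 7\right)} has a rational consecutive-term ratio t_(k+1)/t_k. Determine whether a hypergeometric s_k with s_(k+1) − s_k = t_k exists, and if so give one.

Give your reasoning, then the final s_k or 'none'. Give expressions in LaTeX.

s_k = \frac{k \left(- k - 8\right)}{4 \left(k^{2} + 8 k + 12\right)}

The ratio is (k + 2)*(k + 6)*(2*k + 11)/((k + 4)*(k + 8)*(2*k + 9)).
Gosper form: A/B · C(k+1)/C(k) with A=k + 2, B=k + 8, C=k**3 + 27*k**2/2 + 121*k/2 + 90.
Set up (k + 2)·f(k+1) − (k + 7)·f(k) − (k**3 + 27*k**2/2 + 121*k/2 + 90) = 0.
Bound: deg f ≤ 5.
Coefficient equations give f(k) = k*(k + 3)*(k + 4)*(k + 5)*(k + 8)/24.
Certificate R = B(k−1)f/C = k*(k + 3)*(k + 7)*(k + 8)/(12*(2*k + 9)) gives s_k = k*(-k - 8)/(4*(k**2 + 8*k + 12)).
Check: Δs_k = 3*(-2*k - 9)/(k**4 + 18*k**3 + 113*k**2 + 288*k + 252). ✓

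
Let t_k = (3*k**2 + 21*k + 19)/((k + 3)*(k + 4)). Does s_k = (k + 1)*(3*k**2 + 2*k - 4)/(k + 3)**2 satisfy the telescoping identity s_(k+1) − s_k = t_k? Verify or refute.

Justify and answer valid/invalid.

s_(k+1) = (k + 2)*(2*k + 3*(k + 1)**2 - 2)/(k + 4)**2
s_(k+1) − s_k = (3*k**4 + 42*k**3 + 170*k**2 + 229*k + 82)/(k**4 + 14*k**3 + 73*k**2 + 168*k + 144)
(s_(k+1) − s_k) − t_k = 2*(-16*k**2 - 78*k - 73)/(k**4 + 14*k**3 + 73*k**2 + 168*k + 144)

Invalid: residual 2*(-16*k**2 - 78*k - 73)/(k**4 + 14*k**3 + 73*k**2 + 168*k + 144) ≠ 0.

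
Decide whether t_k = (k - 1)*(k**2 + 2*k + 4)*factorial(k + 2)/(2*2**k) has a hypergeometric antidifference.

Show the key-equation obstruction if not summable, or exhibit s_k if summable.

Compute t_(k+1)/t_k: get k*(k + 3)*(2*k + (k + 1)**2 + 6)/(2*(k - 1)*(k**2 + 2*k + 4)).
So A=k/2 + 3/2 and B=1, with C=k**3 + k**2 + 2*k - 4.
f must satisfy (k/2 + 3/2)·f(k+1) − (1)·f(k) = k**3 + k**2 + 2*k - 4.
d = 2 from the (1,0,3) case.
Coefficient equations give f(k) = 2*(k**2 - 2*k - 1).
Get s_k = R·t_k = (k**2 - 2*k - 1)*factorial(k + 2)/2**k with R(k) = B(k−1)f(k)/C(k) = 2*(k**2 - 2*k - 1)/((k - 1)*(k**2 + 2*k + 4)).
Verify: (k - 1)*(k**2 + 2*k + 4)*factorial(k + 2)/(2*2**k) matches t_k.

Yes. s_k = (k**2 - 2*k - 1)*factorial(k + 2)/2**k.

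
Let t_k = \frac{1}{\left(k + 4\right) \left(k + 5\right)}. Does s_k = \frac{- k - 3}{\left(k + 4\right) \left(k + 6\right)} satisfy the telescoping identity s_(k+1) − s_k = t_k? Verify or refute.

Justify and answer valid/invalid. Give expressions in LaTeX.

s_(k+1) = (-k - 4)/((k + 5)*(k + 7))
s_(k+1) − s_k = (k**2 + 7*k + 9)/(k**4 + 22*k**3 + 179*k**2 + 638*k + 840)
(s_(k+1) − s_k) − t_k = 3*(-2*k - 11)/(k**4 + 22*k**3 + 179*k**2 + 638*k + 840)

Invalid: residual \frac{3 \left(- 2 k - 11\right)}{k^{4} + 22 k^{3} + 179 k^{2} + 638 k + 840} ≠ 0.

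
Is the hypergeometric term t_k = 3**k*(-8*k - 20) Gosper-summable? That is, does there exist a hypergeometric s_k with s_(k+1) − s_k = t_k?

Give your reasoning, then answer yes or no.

Compute t_(k+1)/t_k: get 3*(2*k + 7)/(2*k + 5).
Gosper form: A/B · C(k+1)/C(k) with A=3, B=1, C=k + 5/2.
Set up (3)·f(k+1) − (1)·f(k) − (k + 5/2) = 0.
deg f ≤ 1 (via 0,0,1).
Coefficient equations give f(k) = (k + 1)/2.
Then R = B(k−1)f/C = (k + 1)/(2*k + 5), so s_k = R(k)·t_k = -4*3**k*(k + 1).
s_(k+1) − s_k = 3**k*(-8*k - 20) = t_k.

Yes. s_k = -4*3**k*(k + 1).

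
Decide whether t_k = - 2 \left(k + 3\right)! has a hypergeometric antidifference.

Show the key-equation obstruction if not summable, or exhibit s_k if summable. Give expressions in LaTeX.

No — t_k has no hypergeometric antidifference.

Ratio r(k) = k + 4.
A = k + 4, B = 1, C = 1.
f must satisfy (k + 4)·f(k+1) − (1)·f(k) = 1.
Bound: deg f ≤ -1.
Bound -1 < 0, so the key equation has no polynomial solution.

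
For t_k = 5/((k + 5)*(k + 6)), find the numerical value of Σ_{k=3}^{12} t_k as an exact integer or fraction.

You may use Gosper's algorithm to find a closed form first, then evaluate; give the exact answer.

r(k) = (k + 5)/(k + 7) after simplifying.
Factor: A=k + 5; B=k + 7; C=1.
Set up (k + 5)·f(k+1) − (k + 6)·f(k) − (1) = 0.
Degrees (1,1,0) ⇒ d ≤ 1.
Coefficient equations give f(k) = k/5.
Certificate R = B(k−1)f/C = k*(k + 6)/5 gives s_k = k/(k + 5).
Δs = 5/(k**2 + 11*k + 30), as required.
Telescoping: Σ = s_(13) − s_(3) = 13/18 − (3/8) = 25/72.

Σ = 25/72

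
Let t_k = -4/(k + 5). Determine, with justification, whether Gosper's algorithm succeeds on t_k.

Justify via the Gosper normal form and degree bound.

No — t_k has no hypergeometric antidifference.

Ratio r(k) = (k + 5)/(k + 6).
Factor: A=k + 5; B=k + 6; C=1.
Key eq: (k + 5)·f(k+1) = (k + 5)·f(k) + (1).
Degrees (1,1,0) ⇒ d ≤ 0.
Put f(k) = c0: A·f(k+1) − B(k−1)·f(k) − C = -1; need -1 = 0 — inconsistent ⇒ no f, not summable.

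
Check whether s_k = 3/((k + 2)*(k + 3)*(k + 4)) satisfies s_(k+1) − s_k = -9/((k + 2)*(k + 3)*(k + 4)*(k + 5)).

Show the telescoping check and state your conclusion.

s_(k+1) = 3/((k + 3)*(k + 4)*(k + 5))
s_(k+1) − s_k = -9/((k + 2)*(k + 3)*(k + 4)*(k + 5))
(s_(k+1) − s_k) − t_k = 0

Valid: the claim telescopes to t_k.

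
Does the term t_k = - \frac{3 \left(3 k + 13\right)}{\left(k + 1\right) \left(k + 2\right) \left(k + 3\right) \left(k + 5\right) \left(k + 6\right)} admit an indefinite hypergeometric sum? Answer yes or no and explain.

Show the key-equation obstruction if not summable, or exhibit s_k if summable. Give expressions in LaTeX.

Yes. s_k = \frac{3 k \left(- k^{2} - 8 k - 17\right)}{10 \left(k^{3} + 8 k^{2} + 17 k + 10\right)}.

Ratio r(k) = (k + 1)*(k + 5)*(3*k + 16)/((k + 4)*(k + 7)*(3*k + 13)).
Take A(k)=k + 1, B(k)=k + 7, C(k)=k**2 + 25*k/3 + 52/3.
Key eq: (k + 1)·f(k+1) = (k + 6)·f(k) + (k**2 + 25*k/3 + 52/3).
deg f ≤ 5 (via 1,1,2).
Match coefficients ⇒ f(k) = k*(k + 3)*(k + 4)*(k**2 + 8*k + 17)/30.
Then R = B(k−1)f/C = k*(k + 3)*(k + 6)*(k**2 + 8*k + 17)/(10*(3*k + 13)), so s_k = R(k)·t_k = 3*k*(-k**2 - 8*k - 17)/(10*(k**3 + 8*k**2 + 17*k + 10)).
Verify: 3*(-3*k - 13)/(k**5 + 17*k**4 + 107*k**3 + 307*k**2 + 396*k + 180) matches t_k.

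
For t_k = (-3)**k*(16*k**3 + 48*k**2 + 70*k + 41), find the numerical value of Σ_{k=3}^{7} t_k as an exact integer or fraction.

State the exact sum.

Σ = -14923737

r(k) = 3*(-16*k**3 - 96*k**2 - 214*k - 175)/(16*k**3 + 48*k**2 + 70*k + 41) after simplifying.
Factor: A=-3; B=1; C=k**3 + 3*k**2 + 35*k/8 + 41/16.
Solve (-3)·f(k+1) − (1)·f(k) = k**3 + 3*k**2 + 35*k/8 + 41/16.
Bound: deg f ≤ 3.
Solve for f: f(k) = -(4*k**3 + 3*k**2 + 4*k + 2)/16 (degree 3 ≤ 3).
Then R = B(k−1)f/C = -(4*k**3 + 3*k**2 + 4*k + 2)/(16*k**3 + 48*k**2 + 70*k + 41), so s_k = R(k)·t_k = (-3)**k*(-4*k**3 - 3*k**2 - 4*k - 2).
Δs = (-3)**k*(16*k**3 + 48*k**2 + 70*k + 41), as required.
Telescoping: Σ = s_(8) − s_(3) = -14919714 − (4023) = -14923737.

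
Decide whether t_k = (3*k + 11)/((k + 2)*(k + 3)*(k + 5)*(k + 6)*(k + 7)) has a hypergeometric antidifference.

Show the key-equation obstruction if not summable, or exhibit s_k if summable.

Yes. s_k = k*(k**2 + 13*k + 52)/(60*(k**3 + 13*k**2 + 52*k + 60)).

Ratio r(k) = (k + 2)*(k + 5)*(3*k + 14)/((k + 4)*(k + 8)*(3*k + 11)).
Gosper form: A/B · C(k+1)/C(k) with A=k + 2, B=k + 8, C=k**2 + 23*k/3 + 44/3.
Key eq: (k + 2)·f(k+1) = (k + 7)·f(k) + (k**2 + 23*k/3 + 44/3).
Degrees (1,1,2) ⇒ d ≤ 5.
Match coefficients ⇒ f(k) = k*(k + 3)*(k + 4)*(k**2 + 13*k + 52)/180.
Then R = B(k−1)f/C = k*(k + 3)*(k + 7)*(k**2 + 13*k + 52)/(60*(3*k + 11)), so s_k = R(k)·t_k = k*(k**2 + 13*k + 52)/(60*(k**3 + 13*k**2 + 52*k + 60)).
Check: Δs_k = (3*k + 11)/(k**5 + 23*k**4 + 203*k**3 + 853*k**2 + 1692*k + 1260). ✓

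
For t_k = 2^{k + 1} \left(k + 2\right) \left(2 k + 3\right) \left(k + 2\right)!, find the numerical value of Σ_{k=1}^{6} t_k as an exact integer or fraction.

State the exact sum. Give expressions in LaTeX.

r(k) = (k + 3)**2*(4*k + 10)/((k + 2)*(2*k + 3)) after simplifying.
Normal form (A,B,C) = (2*k + 6, 1, k**2 + 7*k/2 + 3).
Set up (2*k + 6)·f(k+1) − (1)·f(k) − (k**2 + 7*k/2 + 3) = 0.
From deg A=1, deg B=0, deg C=2: d=1.
Solve for f: f(k) = k/2 (degree 1 ≤ 1).
Then R = B(k−1)f/C = k/((k + 2)*(2*k + 3)), so s_k = R(k)·t_k = 2**(k + 1)*k*factorial(k + 2).
Δs = 2**(k + 1)*(k + 2)*(2*k + 3)*factorial(k + 2), as required.
Telescoping: Σ = s_(7) − s_(1) = 650280960 − (24) = 650280936.

Σ = 650280936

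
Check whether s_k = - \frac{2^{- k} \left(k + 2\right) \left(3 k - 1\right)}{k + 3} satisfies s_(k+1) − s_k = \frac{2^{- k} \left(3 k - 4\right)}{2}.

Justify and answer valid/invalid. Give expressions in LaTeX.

s_(k+1) = -(k + 3)*(3*k + 2)/(2*2**k*(k + 4))
s_(k+1) − s_k = (3*k**3 + 14*k**2 - 3*k - 34)/(2*2**k*(k**2 + 7*k + 12))
(s_(k+1) − s_k) − t_k = (-3*k**2 - 11*k + 14)/(2*2**k*(k**2 + 7*k + 12))

Invalid: residual \frac{2^{- k} \left(- 3 k^{2} - 11 k + 14\right)}{2 \left(k^{2} + 7 k + 12\right)} ≠ 0.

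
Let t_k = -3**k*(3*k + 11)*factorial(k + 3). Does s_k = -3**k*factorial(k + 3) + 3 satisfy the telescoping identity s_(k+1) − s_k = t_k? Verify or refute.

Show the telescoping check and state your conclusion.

s_(k+1) = -3**(k + 1)*factorial(k + 4) + 3
s_(k+1) − s_k = -3**k*(3*k + 11)*factorial(k + 3)
(s_(k+1) − s_k) − t_k = 0

Valid — Δs_k = t_k.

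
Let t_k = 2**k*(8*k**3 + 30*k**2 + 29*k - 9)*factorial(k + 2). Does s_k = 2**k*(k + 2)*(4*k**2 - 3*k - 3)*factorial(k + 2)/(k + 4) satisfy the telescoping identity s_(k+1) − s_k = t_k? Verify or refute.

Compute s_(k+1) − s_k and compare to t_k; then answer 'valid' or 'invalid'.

s_(k+1) = 2**(k + 1)*(k + 3)*(4*k**2 + 5*k - 2)*factorial(k + 3)/(k + 5)
s_(k+1) − s_k = 2**k*(8*k**5 + 86*k**4 + 335*k**3 + 562*k**2 + 279*k - 114)*factorial(k + 2)/((k + 4)*(k + 5))
(s_(k+1) − s_k) − t_k = -2**(k + 1)*(8*k**4 + 62*k**3 + 145*k**2 + 110*k - 33)*factorial(k + 2)/((k + 4)*(k + 5))

Invalid: residual -2**(k + 1)*(8*k**4 + 62*k**3 + 145*k**2 + 110*k - 33)*factorial(k + 2)/((k + 4)*(k + 5)) ≠ 0.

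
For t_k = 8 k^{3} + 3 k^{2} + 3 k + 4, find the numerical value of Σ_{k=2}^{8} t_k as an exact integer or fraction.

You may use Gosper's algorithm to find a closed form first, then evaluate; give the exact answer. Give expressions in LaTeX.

Σ = 11102

t_(k+1)/t_k = (8*k**3 + 27*k**2 + 33*k + 18)/(8*k**3 + 3*k**2 + 3*k + 4).
Normal form (A,B,C) = (1, 1, k**3 + 3*k**2/8 + 3*k/8 + 1/2).
Set up (1)·f(k+1) − (1)·f(k) − (k**3 + 3*k**2/8 + 3*k/8 + 1/2) = 0.
d = 4 from the (0,0,3) case.
Solve for f: f(k) = k*(2*k**3 - 3*k**2 + 2*k + 3)/8 (degree 4 ≤ 4).
Then R = B(k−1)f/C = k*(2*k**3 - 3*k**2 + 2*k + 3)/(8*k**3 + 3*k**2 + 3*k + 4), so s_k = R(k)·t_k = k*(2*k**3 - 3*k**2 + 2*k + 3).
s_(k+1) − s_k = 8*k**3 + 3*k**2 + 3*k + 4 = t_k.
Sum = s_(9) − s_(2); s_(9) = 11124, s_(2) = 22 ⇒ 11102.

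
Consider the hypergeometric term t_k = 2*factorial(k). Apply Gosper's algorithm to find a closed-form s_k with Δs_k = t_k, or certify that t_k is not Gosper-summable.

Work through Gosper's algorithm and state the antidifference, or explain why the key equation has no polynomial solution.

no hypergeometric antidifference exists

t_(k+1)/t_k = k + 1.
Normal form (A,B,C) = (k + 1, 1, 1).
f must satisfy (k + 1)·f(k+1) − (1)·f(k) = 1.
deg f ≤ -1 (via 1,0,0).
Bound -1 < 0, so the key equation has no polynomial solution.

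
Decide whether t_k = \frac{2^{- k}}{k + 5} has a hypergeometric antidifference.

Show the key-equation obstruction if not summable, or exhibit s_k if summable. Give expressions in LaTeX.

r(k) = (k + 5)/(2*(k + 6)) after simplifying.
Factor: A=k/2 + 5/2; B=k + 6; C=1.
f must satisfy (k/2 + 5/2)·f(k+1) − (k + 5)·f(k) = 1.
From deg A=1, deg B=1, deg C=0: d=-1.
deg f ≤ -1 is impossible — no certificate.

No — key equation has no polynomial f.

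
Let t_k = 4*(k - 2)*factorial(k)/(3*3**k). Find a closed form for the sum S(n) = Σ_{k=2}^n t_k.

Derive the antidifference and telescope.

S(n) = 4*3**(-n - 2)*(-2*3**n + 3*n*factorial(n) + 3*factorial(n))

Ratio r(k) = (k**2 - 1)/(3*(k - 2)).
Factor: A=k/3 + 1/3; B=1; C=k - 2.
Solve (k/3 + 1/3)·f(k+1) − (1)·f(k) = k - 2.
deg f ≤ 0 (via 1,0,1).
A polynomial solution: f(k) = 3.
Get s_k = R·t_k = 4*factorial(k)/3**k with R(k) = B(k−1)f(k)/C(k) = 3/(k - 2).
Verify: 4*(k - 2)*factorial(k)/(3*3**k) matches t_k.
Evaluate: s_(n+1) = 4*3**(-n - 1)*factorial(n + 1); subtract s_(2) = 8/9 ⇒ S(n) = 4*3**(-n - 2)*(-2*3**n + 3*n*factorial(n) + 3*factorial(n)).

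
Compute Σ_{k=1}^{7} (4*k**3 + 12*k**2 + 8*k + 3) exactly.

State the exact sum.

r(k) = (4*k**3 + 24*k**2 + 44*k + 27)/(4*k**3 + 12*k**2 + 8*k + 3) after simplifying.
So A=1 and B=1, with C=k**3 + 3*k**2 + 2*k + 3/4.
Need (1)·f(k+1) − (1)·f(k) = k**3 + 3*k**2 + 2*k + 3/4.
Bound: deg f ≤ 4.
Solving with deg f ≤ 4: f(k) = k*(k**3 + 2*k**2 - k + 1)/4.
Get s_k = R·t_k = k*(k**3 + 2*k**2 - k + 1) with R(k) = B(k−1)f(k)/C(k) = k*(k**3 + 2*k**2 - k + 1)/(4*k**3 + 12*k**2 + 8*k + 3).
s_(k+1) − s_k = 4*k**3 + 12*k**2 + 8*k + 3 = t_k.
Σ_(k=1)^(7) t_k = s_(8) − s_(1) = 5064 − (3) = 5061.

Σ = 5061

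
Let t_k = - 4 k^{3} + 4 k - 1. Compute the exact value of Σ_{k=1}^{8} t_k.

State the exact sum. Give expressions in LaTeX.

Σ = -5048

r(k) = (-4*k + 4*(k + 1)**3 - 3)/(4*k**3 - 4*k + 1) after simplifying.
So A=1 and B=1, with C=k**3 - k + 1/4.
Solve (1)·f(k+1) − (1)·f(k) = k**3 - k + 1/4.
d = 4 from the (0,0,3) case.
A polynomial solution: f(k) = k*(k**3 - 2*k**2 - k + 3)/4.
R(k) = B(k−1)·f(k)/C(k) = k*(k**3 - 2*k**2 - k + 3)/(4*k**3 - 4*k + 1); s_k = R·t_k = k*(-k**3 + 2*k**2 + k - 3).
Δs = -4*k**3 + 4*k - 1, as required.
Σ_(k=1)^(8) t_k = s_(9) − s_(1) = -5049 − (-1) = -5048.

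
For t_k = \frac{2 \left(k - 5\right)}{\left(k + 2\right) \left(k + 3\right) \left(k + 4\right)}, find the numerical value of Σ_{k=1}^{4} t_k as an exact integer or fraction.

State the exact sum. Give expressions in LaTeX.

Σ = -5/24

Ratio r(k) = (k - 4)*(k + 2)/((k - 5)*(k + 5)).
So A=k + 2 and B=k + 5, with C=k - 5.
f must satisfy (k + 2)·f(k+1) − (k + 4)·f(k) = k - 5.
Degrees (1,1,1) ⇒ d ≤ 2.
Match coefficients ⇒ f(k) = -k*(k + 9)/4.
So s_k = (B(k−1)f/C)·t_k = (-k*(k + 4)*(k + 9)/(4*(k - 5)))·t_k = k*(-k - 9)/(2*(k + 2)*(k + 3)).
Check: Δs_k = 2*(k - 5)/(k**3 + 9*k**2 + 26*k + 24). ✓
Evaluate s at k=5 and k=1: -5/8 and -5/12; difference -5/24.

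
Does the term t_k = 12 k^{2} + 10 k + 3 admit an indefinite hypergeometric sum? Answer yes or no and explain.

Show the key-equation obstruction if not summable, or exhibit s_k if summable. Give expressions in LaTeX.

Yes. s_k = k^{2} \left(4 k - 1\right).

Step 1: r(k) = (12*k**2 + 34*k + 25)/(12*k**2 + 10*k + 3).
So A=1 and B=1, with C=k**2 + 5*k/6 + 1/4.
Solve (1)·f(k+1) − (1)·f(k) = k**2 + 5*k/6 + 1/4.
Bound: deg f ≤ 3.
Match coefficients ⇒ f(k) = k**2*(4*k - 1)/12.
R(k) = B(k−1)·f(k)/C(k) = k**2*(4*k - 1)/(12*k**2 + 10*k + 3); s_k = R·t_k = k**2*(4*k - 1).
Δs = 12*k**2 + 10*k + 3, as required.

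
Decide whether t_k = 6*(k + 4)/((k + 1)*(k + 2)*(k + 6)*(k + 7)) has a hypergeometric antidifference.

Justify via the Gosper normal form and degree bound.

Yes. s_k = k*(k + 7)/(2*(k**2 + 7*k + 6)).

r(k) = (k + 1)*(k + 5)*(k + 6)/((k + 3)*(k + 4)*(k + 8)) after simplifying.
Gosper form: A/B · C(k+1)/C(k) with A=k + 1, B=k + 8, C=k**4 + 16*k**3 + 95*k**2 + 248*k + 240.
Key eq: (k + 1)·f(k+1) = (k + 7)·f(k) + (k**4 + 16*k**3 + 95*k**2 + 248*k + 240).
deg f ≤ 6 (via 1,1,4).
Solving with deg f ≤ 6: f(k) = k*(k + 2)*(k + 3)*(k + 4)*(k + 5)*(k + 7)/12.
Get s_k = R·t_k = k*(k + 7)/(2*(k**2 + 7*k + 6)) with R(k) = B(k−1)f(k)/C(k) = k*(k + 2)*(k + 7)**2/(12*(k + 4)).
Verify: 6*(k + 4)/(k**4 + 16*k**3 + 83*k**2 + 152*k + 84) matches t_k.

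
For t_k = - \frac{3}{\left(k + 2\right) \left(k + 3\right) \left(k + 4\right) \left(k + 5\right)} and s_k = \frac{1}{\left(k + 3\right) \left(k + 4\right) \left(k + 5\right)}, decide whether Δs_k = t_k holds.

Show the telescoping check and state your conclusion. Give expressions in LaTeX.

s_(k+1) = 1/((k + 4)*(k + 5)*(k + 6))
s_(k+1) − s_k = -3/((k + 3)*(k + 4)*(k + 5)*(k + 6))
(s_(k+1) − s_k) − t_k = 12/((k + 2)*(k + 3)*(k + 4)*(k + 5)*(k + 6))

Invalid: residual \frac{12}{k^{5} + 20 k^{4} + 155 k^{3} + 580 k^{2} + 1044 k + 720} ≠ 0.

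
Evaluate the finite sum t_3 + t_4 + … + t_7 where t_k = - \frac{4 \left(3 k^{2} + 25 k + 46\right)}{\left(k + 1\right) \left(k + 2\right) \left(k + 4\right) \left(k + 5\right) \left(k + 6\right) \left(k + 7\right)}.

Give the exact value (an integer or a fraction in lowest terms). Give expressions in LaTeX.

The ratio is (k + 1)*(k + 4)*(25*k + 3*(k + 1)**2 + 71)/((k + 3)*(k + 8)*(3*k**2 + 25*k + 46)).
Normal form (A,B,C) = (k + 1, k + 8, k**3 + 34*k**2/3 + 121*k/3 + 46).
Key eq: (k + 1)·f(k+1) = (k + 7)·f(k) + (k**3 + 34*k**2/3 + 121*k/3 + 46).
d = 6 from the (1,1,3) case.
Solve for f: f(k) = k*(k + 2)*(k + 3)*(k + 5)*(k**2 + 11*k + 34)/72 (degree 6 ≤ 6).
Certificate R = B(k−1)f/C = k*(k + 2)*(k + 5)*(k + 7)*(k**2 + 11*k + 34)/(24*(3*k**2 + 25*k + 46)) gives s_k = k*(-k**2 - 11*k - 34)/(6*(k**3 + 11*k**2 + 34*k + 24)).
Check: Δs_k = 4*(-3*k**2 - 25*k - 46)/(k**6 + 25*k**5 + 247*k**4 + 1219*k**3 + 3112*k**2 + 3796*k + 1680). ✓
Sum = s_(8) − s_(3); s_(8) = -31/189, s_(3) = -19/126 ⇒ -5/378.

Σ = -5/378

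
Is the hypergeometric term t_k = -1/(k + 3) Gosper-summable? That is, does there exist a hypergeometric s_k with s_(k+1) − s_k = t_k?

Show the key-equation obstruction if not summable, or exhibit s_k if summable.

No — key equation has no polynomial f.

Ratio r(k) = (k + 3)/(k + 4).
Take A(k)=k + 3, B(k)=k + 4, C(k)=1.
Solve (k + 3)·f(k+1) − (k + 3)·f(k) = 1.
deg f ≤ 0 (via 1,1,0).
Write f(k) = c0. Then LHS − RHS = -1, requiring -1 = 0: contradictory. No certificate.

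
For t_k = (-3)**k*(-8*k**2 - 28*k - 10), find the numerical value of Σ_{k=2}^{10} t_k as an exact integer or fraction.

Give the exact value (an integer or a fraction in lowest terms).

Σ = -50309874

Step 1: r(k) = 3*(-4*k**2 - 22*k - 23)/(4*k**2 + 14*k + 5).
Gosper form: A/B · C(k+1)/C(k) with A=-3, B=1, C=k**2 + 7*k/2 + 5/4.
Set up (-3)·f(k+1) − (1)·f(k) − (k**2 + 7*k/2 + 5/4) = 0.
Bound: deg f ≤ 2.
A polynomial solution: f(k) = -(k**2 + 2*k - 1)/4.
Get s_k = R·t_k = 2*(-3)**k*(k**2 + 2*k - 1) with R(k) = B(k−1)f(k)/C(k) = -(k**2 + 2*k - 1)/(4*k**2 + 14*k + 5).
Verify: (-3)**k*(-8*k**2 - 28*k - 10) matches t_k.
Evaluate s at k=11 and k=2: -50309748 and 126; difference -50309874.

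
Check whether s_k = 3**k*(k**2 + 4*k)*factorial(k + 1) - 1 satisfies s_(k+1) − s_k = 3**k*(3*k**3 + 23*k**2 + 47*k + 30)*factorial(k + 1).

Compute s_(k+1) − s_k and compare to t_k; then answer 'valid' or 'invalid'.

valid (s_(k+1) − s_k reduces to t_k)

s_(k+1) = 3**(k + 1)*(4*k + (k + 1)**2 + 4)*factorial(k + 2) - 1
s_(k+1) − s_k = 3**k*(3*k**3 + 23*k**2 + 47*k + 30)*factorial(k + 1)
(s_(k+1) − s_k) − t_k = 0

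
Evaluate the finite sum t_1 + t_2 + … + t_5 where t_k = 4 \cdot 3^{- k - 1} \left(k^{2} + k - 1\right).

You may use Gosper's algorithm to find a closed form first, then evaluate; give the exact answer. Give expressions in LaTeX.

t_(k+1)/t_k = (k + (k + 1)**2)/(3*(k**2 + k - 1)).
A = 1/3, B = 1, C = k**2 + k - 1.
f must satisfy (1/3)·f(k+1) − (1)·f(k) = k**2 + k - 1.
From deg A=0, deg B=0, deg C=2: d=2.
Solve for f: f(k) = -3*(2*k**2 + 4*k + 1)/4 (degree 2 ≤ 2).
Certificate R = B(k−1)f/C = -3*(2*k**2 + 4*k + 1)/(4*(k**2 + k - 1)) gives s_k = (-2*k**2 - 4*k - 1)/3**k.
Verify: 4*3**(-k - 1)*(k**2 + k - 1) matches t_k.
Telescoping: Σ = s_(6) − s_(1) = -97/729 − (-7/3) = 1604/729.

Σ = 1604/729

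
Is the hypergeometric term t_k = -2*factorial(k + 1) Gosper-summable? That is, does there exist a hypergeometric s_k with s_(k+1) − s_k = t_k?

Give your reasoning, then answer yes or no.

No — t_k has no hypergeometric antidifference.

The ratio is k + 2.
Normal form (A,B,C) = (k + 2, 1, 1).
Key eq: (k + 2)·f(k+1) = (1)·f(k) + (1).
Degrees (1,0,0) ⇒ d ≤ -1.
Bound -1 < 0, so the key equation has no polynomial solution.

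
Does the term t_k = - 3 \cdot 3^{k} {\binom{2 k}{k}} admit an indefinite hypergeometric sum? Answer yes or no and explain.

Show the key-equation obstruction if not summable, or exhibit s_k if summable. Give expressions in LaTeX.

No; the degree bound rules out any f.

r(k) = 6*(2*k + 1)/(k + 1) after simplifying.
So A=12*k + 6 and B=k + 1, with C=1.
Key eq: (12*k + 6)·f(k+1) = (k)·f(k) + (1).
deg f ≤ -1 (via 1,1,0).
Bound -1 < 0, so the key equation has no polynomial solution.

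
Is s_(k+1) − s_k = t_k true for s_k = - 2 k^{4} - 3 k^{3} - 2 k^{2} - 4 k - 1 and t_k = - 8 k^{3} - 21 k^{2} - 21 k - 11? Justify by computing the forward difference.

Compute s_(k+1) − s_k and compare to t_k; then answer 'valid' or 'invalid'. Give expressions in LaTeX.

valid; difference matches t_k

s_(k+1) = -2*k**4 - 11*k**3 - 23*k**2 - 25*k - 12
s_(k+1) − s_k = -8*k**3 - 21*k**2 - 21*k - 11
(s_(k+1) − s_k) − t_k = 0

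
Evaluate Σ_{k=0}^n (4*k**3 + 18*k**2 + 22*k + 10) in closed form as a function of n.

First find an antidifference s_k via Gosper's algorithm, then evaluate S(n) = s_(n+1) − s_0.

S(n) = n**4 + 8*n**3 + 21*n**2 + 24*n + 10

r(k) = (2*k**3 + 15*k**2 + 35*k + 27)/(2*k**3 + 9*k**2 + 11*k + 5) after simplifying.
Gosper form: A/B · C(k+1)/C(k) with A=1, B=1, C=k**3 + 9*k**2/2 + 11*k/2 + 5/2.
Key eq: (1)·f(k+1) = (1)·f(k) + (k**3 + 9*k**2/2 + 11*k/2 + 5/2).
deg f ≤ 4 (via 0,0,3).
Solve for f: f(k) = k*(k**3 + 4*k**2 + 3*k + 2)/4 (degree 4 ≤ 4).
Get s_k = R·t_k = k*(k**3 + 4*k**2 + 3*k + 2) with R(k) = B(k−1)f(k)/C(k) = k*(k**3 + 4*k**2 + 3*k + 2)/(2*(2*k**3 + 9*k**2 + 11*k + 5)).
s_(k+1) − s_k = 4*k**3 + 18*k**2 + 22*k + 10 = t_k.
s_(n+1) = n**4 + 8*n**3 + 21*n**2 + 24*n + 10 and s_(0) = 0, so S(n) = n**4 + 8*n**3 + 21*n**2 + 24*n + 10.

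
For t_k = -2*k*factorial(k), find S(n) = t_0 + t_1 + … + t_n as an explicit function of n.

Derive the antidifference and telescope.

S(n) = 2 - 2*factorial(n + 1)

Ratio r(k) = (k + 1)**2/k.
Gosper form: A/B · C(k+1)/C(k) with A=k + 1, B=1, C=k.
f must satisfy (k + 1)·f(k+1) − (1)·f(k) = k.
deg f ≤ 0 (via 1,0,1).
A polynomial solution: f(k) = 1.
R(k) = B(k−1)·f(k)/C(k) = 1/k; s_k = R·t_k = -2*factorial(k).
s_(k+1) − s_k = -2*k*factorial(k) = t_k.
s_(n+1) = -2*factorial(n + 1) and s_(0) = -2, so S(n) = 2 - 2*factorial(n + 1).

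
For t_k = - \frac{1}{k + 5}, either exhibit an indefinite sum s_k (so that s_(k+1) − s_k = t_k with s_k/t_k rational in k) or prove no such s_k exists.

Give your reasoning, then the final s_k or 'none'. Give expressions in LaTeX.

not Gosper-summable; s_k does not exist

r(k) = (k + 5)/(k + 6) after simplifying.
So A=k + 5 and B=k + 6, with C=1.
f must satisfy (k + 5)·f(k+1) − (k + 5)·f(k) = 1.
From deg A=1, deg B=1, deg C=0: d=0.
Generic f = c0 gives residual -1; -1 = 0 cannot hold, so t_k is not Gosper-summable.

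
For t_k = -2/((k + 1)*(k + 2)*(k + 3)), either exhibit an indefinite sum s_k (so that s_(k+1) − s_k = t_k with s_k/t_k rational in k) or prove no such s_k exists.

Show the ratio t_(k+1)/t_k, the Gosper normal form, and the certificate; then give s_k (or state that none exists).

s_k = k*(-k - 3)/(2*(k + 1)*(k + 2))

t_(k+1)/t_k = (k + 1)/(k + 4).
Gosper form: A/B · C(k+1)/C(k) with A=k + 1, B=k + 4, C=1.
Solve (k + 1)·f(k+1) − (k + 3)·f(k) = 1.
d = 2 from the (1,1,0) case.
Solve for f: f(k) = k*(k + 3)/4 (degree 2 ≤ 2).
Certificate R = B(k−1)f/C = k*(k + 3)**2/4 gives s_k = k*(-k - 3)/(2*(k + 1)*(k + 2)).
Verify: -2/(k**3 + 6*k**2 + 11*k + 6) matches t_k.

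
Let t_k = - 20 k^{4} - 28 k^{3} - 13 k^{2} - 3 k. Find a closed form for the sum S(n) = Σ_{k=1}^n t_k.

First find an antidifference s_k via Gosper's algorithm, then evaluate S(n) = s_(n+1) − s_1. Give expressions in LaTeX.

Compute t_(k+1)/t_k: get (20*k**4 + 108*k**3 + 217*k**2 + 193*k + 64)/(k*(20*k**3 + 28*k**2 + 13*k + 3)).
A = 1, B = 1, C = k**4 + 7*k**3/5 + 13*k**2/20 + 3*k/20.
Solve (1)·f(k+1) − (1)·f(k) = k**4 + 7*k**3/5 + 13*k**2/20 + 3*k/20.
Degrees (0,0,4) ⇒ d ≤ 5.
A polynomial solution: f(k) = k**2*(k - 1)*(4*k**2 + k - 2)/20.
Certificate R = B(k−1)f/C = k*(k - 1)*(4*k**2 + k - 2)/(20*k**3 + 28*k**2 + 13*k + 3) gives s_k = k**2*(-4*k**3 + 3*k**2 + 3*k - 2).
Δs = k*(-20*k**3 - 28*k**2 - 13*k - 3), as required.
Σ_(k=1)^n t_k = s_(n+1) − s_(1) = (n*(-4*n**4 - 17*n**3 - 25*n**2 - 15*n - 3)) − (0), i.e. n*(-4*n**4 - 17*n**3 - 25*n**2 - 15*n - 3).

S(n) = n \left(- 4 n^{4} - 17 n^{3} - 25 n^{2} - 15 n - 3\right)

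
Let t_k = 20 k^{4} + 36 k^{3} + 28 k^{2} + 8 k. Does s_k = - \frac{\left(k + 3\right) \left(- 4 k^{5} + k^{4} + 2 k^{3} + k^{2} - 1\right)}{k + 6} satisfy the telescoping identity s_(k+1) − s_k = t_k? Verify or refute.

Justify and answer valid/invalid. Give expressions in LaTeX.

s_(k+1) = -(k + 4)*(-4*(k + 1)**5 + (k + 1)**4 + 2*(k + 1)**3 + (k + 1)**2 - 1)/(k + 7)
s_(k+1) − s_k = (20*k**6 + 248*k**5 + 865*k**4 + 1146*k**3 + 749*k**2 + 192*k + 3)/(k**2 + 13*k + 42)
(s_(k+1) − s_k) − t_k = 3*(-16*k**5 - 157*k**4 - 246*k**3 - 177*k**2 - 48*k + 1)/(k**2 + 13*k + 42)

Invalid: residual \frac{3 \left(- 16 k^{5} - 157 k^{4} - 246 k^{3} - 177 k^{2} - 48 k + 1\right)}{k^{2} + 13 k + 42} ≠ 0.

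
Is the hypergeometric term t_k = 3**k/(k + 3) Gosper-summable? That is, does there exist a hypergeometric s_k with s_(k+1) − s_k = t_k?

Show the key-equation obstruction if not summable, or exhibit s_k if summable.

Step 1: r(k) = 3*(k + 3)/(k + 4).
So A=3*k + 9 and B=k + 4, with C=1.
Solve (3*k + 9)·f(k+1) − (k + 3)·f(k) = 1.
Bound: deg f ≤ -1.
Bound -1 < 0, so the key equation has no polynomial solution.

No. Not Gosper-summable.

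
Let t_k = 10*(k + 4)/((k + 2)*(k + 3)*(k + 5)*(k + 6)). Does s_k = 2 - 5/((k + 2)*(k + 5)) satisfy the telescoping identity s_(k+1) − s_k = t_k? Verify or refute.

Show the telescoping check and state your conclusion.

s_(k+1) = 2 - 5/((k + 3)*(k + 6))
s_(k+1) − s_k = 10*(k + 4)/(k**4 + 16*k**3 + 91*k**2 + 216*k + 180)
(s_(k+1) − s_k) − t_k = 0

valid; difference matches t_k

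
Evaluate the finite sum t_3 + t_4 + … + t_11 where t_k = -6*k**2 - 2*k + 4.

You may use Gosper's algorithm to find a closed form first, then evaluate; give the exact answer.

Σ = -3096

Step 1: r(k) = (k + 3*(k + 1)**2 - 1)/(3*k**2 + k - 2).
Take A(k)=1, B(k)=1, C(k)=k**2 + k/3 - 2/3.
f must satisfy (1)·f(k+1) − (1)·f(k) = k**2 + k/3 - 2/3.
From deg A=0, deg B=0, deg C=2: d=3.
A polynomial solution: f(k) = k*(k - 2)*(k + 1)/3.
Certificate R = B(k−1)f/C = k*(k - 2)/(3*k - 2) gives s_k = 2*k*(-k**2 + k + 2).
s_(k+1) − s_k = -6*k**2 - 2*k + 4 = t_k.
Evaluate s at k=12 and k=3: -3120 and -24; difference -3096.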